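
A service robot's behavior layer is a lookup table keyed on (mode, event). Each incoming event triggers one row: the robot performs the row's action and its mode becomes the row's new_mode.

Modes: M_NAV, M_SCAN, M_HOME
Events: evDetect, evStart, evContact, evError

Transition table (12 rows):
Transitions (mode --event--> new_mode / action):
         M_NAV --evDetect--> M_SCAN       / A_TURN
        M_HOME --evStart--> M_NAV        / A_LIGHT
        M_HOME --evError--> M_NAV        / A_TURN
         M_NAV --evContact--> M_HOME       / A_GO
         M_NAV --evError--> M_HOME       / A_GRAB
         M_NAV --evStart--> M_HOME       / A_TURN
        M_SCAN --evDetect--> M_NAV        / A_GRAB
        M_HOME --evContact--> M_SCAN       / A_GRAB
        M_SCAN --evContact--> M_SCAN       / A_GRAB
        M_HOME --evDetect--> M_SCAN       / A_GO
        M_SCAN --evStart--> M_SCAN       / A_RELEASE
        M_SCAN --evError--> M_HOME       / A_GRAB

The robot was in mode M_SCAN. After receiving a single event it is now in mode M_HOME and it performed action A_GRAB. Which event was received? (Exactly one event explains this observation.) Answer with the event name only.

evError

try evDetect: (M_SCAN, evDetect) → (M_NAV, A_GRAB)
try evStart: (M_SCAN, evStart) → (M_SCAN, A_RELEASE)
try evContact: (M_SCAN, evContact) → (M_SCAN, A_GRAB)
try evError: (M_SCAN, evError) → (M_HOME, A_GRAB)  ← matches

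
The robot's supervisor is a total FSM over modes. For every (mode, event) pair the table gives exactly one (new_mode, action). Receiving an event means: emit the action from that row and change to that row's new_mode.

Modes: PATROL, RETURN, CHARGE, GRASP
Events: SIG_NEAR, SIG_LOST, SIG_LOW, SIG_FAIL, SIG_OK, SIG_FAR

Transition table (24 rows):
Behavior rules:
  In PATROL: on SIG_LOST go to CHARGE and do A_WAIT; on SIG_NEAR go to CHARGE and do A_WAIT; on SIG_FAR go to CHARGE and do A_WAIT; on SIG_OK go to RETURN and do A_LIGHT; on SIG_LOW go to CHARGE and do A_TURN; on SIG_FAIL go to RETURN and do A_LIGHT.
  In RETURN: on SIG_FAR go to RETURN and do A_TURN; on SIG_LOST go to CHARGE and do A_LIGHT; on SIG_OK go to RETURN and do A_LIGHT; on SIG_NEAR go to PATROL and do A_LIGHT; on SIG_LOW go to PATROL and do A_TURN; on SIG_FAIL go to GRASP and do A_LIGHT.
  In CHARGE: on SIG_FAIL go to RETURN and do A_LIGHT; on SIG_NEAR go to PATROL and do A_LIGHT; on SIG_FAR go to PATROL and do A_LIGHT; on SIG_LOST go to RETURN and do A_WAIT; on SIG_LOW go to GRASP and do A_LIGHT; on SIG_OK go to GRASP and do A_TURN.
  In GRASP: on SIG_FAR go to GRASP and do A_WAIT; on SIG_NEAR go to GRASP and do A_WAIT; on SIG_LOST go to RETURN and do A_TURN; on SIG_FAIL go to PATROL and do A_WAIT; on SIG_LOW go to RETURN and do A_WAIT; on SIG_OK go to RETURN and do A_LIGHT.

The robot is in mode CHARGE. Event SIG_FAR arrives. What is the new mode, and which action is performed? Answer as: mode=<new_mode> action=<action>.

current mode = CHARGE; filter table to that mode:
  (CHARGE, SIG_FAIL) → (RETURN, A_LIGHT)
  (CHARGE, SIG_NEAR) → (PATROL, A_LIGHT)
  (CHARGE, SIG_FAR) → (PATROL, A_LIGHT)  ← event matches
  (CHARGE, SIG_LOST) → (RETURN, A_WAIT)
  (CHARGE, SIG_LOW) → (GRASP, A_LIGHT)
  (CHARGE, SIG_OK) → (GRASP, A_TURN)
event = SIG_FAR selects (PATROL, A_LIGHT)

mode=PATROL action=A_LIGHT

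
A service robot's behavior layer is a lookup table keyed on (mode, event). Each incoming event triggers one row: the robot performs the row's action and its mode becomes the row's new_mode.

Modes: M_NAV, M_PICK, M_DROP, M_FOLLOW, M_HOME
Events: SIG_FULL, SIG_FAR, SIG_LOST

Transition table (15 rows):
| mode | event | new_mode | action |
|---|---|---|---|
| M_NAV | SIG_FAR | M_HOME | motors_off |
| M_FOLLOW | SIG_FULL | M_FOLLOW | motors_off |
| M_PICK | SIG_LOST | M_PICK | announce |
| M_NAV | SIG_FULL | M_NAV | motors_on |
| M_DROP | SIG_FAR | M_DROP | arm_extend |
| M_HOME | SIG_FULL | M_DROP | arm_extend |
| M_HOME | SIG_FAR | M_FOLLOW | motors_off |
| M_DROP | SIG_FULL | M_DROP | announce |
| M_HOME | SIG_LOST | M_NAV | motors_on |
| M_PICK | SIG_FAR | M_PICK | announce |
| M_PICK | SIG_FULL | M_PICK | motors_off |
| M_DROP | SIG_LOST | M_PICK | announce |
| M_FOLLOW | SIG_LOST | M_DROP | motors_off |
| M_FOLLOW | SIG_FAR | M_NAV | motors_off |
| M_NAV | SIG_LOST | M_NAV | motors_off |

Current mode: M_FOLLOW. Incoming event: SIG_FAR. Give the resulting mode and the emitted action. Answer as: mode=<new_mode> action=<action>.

mode=M_NAV action=motors_off

current mode = M_FOLLOW; filter table to that mode:
  (M_FOLLOW, SIG_FULL) → (M_FOLLOW, motors_off)
  (M_FOLLOW, SIG_LOST) → (M_DROP, motors_off)
  (M_FOLLOW, SIG_FAR) → (M_NAV, motors_off)  ← event matches
event = SIG_FAR selects (M_NAV, motors_off)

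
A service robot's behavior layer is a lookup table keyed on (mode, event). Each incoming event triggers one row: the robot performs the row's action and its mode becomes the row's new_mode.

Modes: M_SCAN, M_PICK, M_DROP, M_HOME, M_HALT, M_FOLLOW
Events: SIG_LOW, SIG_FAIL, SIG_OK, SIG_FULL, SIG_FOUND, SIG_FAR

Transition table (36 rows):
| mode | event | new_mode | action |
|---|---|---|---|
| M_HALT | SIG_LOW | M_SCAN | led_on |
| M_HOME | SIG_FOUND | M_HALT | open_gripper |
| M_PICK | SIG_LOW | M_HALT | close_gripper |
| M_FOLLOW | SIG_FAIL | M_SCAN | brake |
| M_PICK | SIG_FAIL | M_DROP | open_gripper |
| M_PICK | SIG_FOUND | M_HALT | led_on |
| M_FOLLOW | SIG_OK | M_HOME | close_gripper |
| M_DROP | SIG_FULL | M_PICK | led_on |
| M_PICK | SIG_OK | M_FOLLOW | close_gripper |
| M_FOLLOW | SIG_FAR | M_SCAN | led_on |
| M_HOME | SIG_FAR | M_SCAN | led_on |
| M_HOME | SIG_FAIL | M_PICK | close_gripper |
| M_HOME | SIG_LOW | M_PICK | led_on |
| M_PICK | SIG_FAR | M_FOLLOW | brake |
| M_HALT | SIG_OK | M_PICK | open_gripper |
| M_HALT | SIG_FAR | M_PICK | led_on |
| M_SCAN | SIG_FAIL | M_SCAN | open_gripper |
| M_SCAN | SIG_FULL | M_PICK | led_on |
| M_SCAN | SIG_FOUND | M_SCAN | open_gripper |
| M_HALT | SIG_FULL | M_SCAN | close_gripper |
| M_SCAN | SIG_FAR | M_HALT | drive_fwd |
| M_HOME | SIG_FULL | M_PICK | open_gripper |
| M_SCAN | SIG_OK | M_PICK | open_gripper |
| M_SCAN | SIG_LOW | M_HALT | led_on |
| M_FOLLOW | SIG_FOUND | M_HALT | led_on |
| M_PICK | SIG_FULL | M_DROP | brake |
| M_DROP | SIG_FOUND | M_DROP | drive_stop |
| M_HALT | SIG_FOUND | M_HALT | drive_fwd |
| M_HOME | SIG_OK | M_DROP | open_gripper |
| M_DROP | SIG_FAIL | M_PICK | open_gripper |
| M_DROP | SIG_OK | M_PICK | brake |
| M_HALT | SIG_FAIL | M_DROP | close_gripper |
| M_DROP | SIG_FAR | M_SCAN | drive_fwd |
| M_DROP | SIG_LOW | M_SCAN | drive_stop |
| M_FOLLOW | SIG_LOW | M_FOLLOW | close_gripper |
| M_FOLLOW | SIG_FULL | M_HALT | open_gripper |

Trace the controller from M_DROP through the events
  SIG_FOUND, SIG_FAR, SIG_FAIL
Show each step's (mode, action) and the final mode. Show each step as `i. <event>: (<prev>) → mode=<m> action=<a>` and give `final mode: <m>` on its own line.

final mode: M_SCAN

1. SIG_FOUND: (M_DROP) → mode=M_DROP action=drive_stop
2. SIG_FAR: (M_DROP) → mode=M_SCAN action=drive_fwd
3. SIG_FAIL: (M_SCAN) → mode=M_SCAN action=open_gripper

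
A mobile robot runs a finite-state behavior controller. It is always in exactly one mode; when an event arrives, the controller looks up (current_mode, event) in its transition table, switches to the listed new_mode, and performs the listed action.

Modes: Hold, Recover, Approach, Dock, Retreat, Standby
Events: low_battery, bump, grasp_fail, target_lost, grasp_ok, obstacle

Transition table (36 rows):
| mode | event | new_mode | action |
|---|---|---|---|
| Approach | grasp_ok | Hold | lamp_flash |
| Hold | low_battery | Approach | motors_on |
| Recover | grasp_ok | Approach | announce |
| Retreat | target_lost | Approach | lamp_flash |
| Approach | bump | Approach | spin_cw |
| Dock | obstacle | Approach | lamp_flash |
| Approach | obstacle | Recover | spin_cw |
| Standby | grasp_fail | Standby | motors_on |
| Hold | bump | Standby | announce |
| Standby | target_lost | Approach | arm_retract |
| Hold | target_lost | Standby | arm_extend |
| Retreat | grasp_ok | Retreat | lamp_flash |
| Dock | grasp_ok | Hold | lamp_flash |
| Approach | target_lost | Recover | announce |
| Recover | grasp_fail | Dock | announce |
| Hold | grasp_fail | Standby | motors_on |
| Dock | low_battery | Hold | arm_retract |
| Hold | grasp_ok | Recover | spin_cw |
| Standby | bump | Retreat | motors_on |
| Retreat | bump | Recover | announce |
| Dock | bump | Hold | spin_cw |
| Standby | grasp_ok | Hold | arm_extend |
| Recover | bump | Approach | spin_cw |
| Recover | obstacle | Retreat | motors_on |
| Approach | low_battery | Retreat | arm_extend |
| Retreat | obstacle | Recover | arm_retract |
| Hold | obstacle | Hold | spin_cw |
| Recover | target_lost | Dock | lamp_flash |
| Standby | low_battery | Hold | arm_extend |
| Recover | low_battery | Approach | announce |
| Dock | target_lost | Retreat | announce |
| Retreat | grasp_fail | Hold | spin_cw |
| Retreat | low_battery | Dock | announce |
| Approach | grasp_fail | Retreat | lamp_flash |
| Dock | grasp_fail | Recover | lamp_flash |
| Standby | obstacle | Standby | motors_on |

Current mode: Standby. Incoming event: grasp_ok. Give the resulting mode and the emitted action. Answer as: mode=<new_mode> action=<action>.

current mode = Standby; filter table to that mode:
  (Standby, grasp_fail) → (Standby, motors_on)
  (Standby, target_lost) → (Approach, arm_retract)
  (Standby, bump) → (Retreat, motors_on)
  (Standby, grasp_ok) → (Hold, arm_extend)  ← event matches
  (Standby, low_battery) → (Hold, arm_extend)
  (Standby, obstacle) → (Standby, motors_on)
event = grasp_ok selects (Hold, arm_extend)

mode=Hold action=arm_extend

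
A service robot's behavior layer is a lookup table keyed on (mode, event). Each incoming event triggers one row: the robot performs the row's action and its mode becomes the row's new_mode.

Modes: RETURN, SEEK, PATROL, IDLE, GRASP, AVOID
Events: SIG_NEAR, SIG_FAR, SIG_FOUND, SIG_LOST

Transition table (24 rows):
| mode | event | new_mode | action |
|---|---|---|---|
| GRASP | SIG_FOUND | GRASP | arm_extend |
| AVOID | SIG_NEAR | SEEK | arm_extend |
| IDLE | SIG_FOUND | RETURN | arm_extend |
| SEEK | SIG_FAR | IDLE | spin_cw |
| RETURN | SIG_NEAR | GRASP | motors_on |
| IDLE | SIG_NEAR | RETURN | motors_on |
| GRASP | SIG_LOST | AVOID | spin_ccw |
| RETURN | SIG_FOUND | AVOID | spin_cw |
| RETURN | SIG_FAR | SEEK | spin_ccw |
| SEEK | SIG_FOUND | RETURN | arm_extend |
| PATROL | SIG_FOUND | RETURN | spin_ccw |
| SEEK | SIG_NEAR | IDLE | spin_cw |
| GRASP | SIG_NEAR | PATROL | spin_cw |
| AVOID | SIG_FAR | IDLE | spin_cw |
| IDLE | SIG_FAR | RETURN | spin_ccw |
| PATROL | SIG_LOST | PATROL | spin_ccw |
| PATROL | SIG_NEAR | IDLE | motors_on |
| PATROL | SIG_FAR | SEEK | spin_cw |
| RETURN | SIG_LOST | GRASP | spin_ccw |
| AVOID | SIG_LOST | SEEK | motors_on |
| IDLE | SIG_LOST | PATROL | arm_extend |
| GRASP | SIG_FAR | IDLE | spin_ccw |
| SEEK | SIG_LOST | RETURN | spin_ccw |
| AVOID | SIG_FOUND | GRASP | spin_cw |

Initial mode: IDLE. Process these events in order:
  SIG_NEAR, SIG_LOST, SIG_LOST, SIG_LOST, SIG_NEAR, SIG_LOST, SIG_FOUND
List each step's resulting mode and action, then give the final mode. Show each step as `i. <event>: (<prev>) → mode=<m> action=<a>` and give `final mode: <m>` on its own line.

final mode: RETURN

1. SIG_NEAR: (IDLE) → mode=RETURN action=motors_on
2. SIG_LOST: (RETURN) → mode=GRASP action=spin_ccw
3. SIG_LOST: (GRASP) → mode=AVOID action=spin_ccw
4. SIG_LOST: (AVOID) → mode=SEEK action=motors_on
5. SIG_NEAR: (SEEK) → mode=IDLE action=spin_cw
6. SIG_LOST: (IDLE) → mode=PATROL action=arm_extend
7. SIG_FOUND: (PATROL) → mode=RETURN action=spin_ccw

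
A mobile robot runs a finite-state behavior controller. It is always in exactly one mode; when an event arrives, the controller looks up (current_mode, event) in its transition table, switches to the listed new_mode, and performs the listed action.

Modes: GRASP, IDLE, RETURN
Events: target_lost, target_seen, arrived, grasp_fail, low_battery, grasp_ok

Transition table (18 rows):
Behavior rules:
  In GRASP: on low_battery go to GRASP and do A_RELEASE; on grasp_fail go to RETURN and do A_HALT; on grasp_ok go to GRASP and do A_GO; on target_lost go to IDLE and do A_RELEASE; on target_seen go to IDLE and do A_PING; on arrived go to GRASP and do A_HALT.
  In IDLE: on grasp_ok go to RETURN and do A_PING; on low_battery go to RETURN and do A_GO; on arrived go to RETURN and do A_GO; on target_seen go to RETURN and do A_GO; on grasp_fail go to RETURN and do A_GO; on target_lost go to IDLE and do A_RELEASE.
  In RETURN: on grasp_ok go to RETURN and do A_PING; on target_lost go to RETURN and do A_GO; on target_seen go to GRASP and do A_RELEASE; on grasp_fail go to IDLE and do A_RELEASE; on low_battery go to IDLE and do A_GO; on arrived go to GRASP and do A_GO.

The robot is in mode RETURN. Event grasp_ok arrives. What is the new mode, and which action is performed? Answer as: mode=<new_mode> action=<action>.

current mode = RETURN; filter table to that mode:
  (RETURN, grasp_ok) → (RETURN, A_PING)  ← event matches
  (RETURN, target_lost) → (RETURN, A_GO)
  (RETURN, target_seen) → (GRASP, A_RELEASE)
  (RETURN, grasp_fail) → (IDLE, A_RELEASE)
  (RETURN, low_battery) → (IDLE, A_GO)
  (RETURN, arrived) → (GRASP, A_GO)
event = grasp_ok selects (RETURN, A_PING)

mode=RETURN action=A_PING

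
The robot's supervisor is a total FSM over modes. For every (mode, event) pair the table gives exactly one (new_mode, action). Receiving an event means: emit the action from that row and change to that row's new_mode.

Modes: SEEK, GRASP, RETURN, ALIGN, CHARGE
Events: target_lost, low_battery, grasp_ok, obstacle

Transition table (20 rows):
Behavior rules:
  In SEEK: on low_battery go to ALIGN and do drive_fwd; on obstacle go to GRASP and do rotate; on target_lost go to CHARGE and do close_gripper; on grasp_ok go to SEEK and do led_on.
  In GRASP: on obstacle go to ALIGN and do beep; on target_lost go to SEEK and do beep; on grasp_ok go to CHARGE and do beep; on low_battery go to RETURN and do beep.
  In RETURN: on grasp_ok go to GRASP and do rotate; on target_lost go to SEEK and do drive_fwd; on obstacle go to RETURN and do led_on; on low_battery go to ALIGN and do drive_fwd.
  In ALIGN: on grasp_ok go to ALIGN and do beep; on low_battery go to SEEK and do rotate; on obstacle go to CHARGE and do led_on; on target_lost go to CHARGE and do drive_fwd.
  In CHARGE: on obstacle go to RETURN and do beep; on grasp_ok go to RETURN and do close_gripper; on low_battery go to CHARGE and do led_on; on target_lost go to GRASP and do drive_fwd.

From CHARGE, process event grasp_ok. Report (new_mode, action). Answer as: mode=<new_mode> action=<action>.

current mode = CHARGE; filter table to that mode:
  (CHARGE, obstacle) → (RETURN, beep)
  (CHARGE, grasp_ok) → (RETURN, close_gripper)  ← event matches
  (CHARGE, low_battery) → (CHARGE, led_on)
  (CHARGE, target_lost) → (GRASP, drive_fwd)
event = grasp_ok selects (RETURN, close_gripper)

mode=RETURN action=close_gripper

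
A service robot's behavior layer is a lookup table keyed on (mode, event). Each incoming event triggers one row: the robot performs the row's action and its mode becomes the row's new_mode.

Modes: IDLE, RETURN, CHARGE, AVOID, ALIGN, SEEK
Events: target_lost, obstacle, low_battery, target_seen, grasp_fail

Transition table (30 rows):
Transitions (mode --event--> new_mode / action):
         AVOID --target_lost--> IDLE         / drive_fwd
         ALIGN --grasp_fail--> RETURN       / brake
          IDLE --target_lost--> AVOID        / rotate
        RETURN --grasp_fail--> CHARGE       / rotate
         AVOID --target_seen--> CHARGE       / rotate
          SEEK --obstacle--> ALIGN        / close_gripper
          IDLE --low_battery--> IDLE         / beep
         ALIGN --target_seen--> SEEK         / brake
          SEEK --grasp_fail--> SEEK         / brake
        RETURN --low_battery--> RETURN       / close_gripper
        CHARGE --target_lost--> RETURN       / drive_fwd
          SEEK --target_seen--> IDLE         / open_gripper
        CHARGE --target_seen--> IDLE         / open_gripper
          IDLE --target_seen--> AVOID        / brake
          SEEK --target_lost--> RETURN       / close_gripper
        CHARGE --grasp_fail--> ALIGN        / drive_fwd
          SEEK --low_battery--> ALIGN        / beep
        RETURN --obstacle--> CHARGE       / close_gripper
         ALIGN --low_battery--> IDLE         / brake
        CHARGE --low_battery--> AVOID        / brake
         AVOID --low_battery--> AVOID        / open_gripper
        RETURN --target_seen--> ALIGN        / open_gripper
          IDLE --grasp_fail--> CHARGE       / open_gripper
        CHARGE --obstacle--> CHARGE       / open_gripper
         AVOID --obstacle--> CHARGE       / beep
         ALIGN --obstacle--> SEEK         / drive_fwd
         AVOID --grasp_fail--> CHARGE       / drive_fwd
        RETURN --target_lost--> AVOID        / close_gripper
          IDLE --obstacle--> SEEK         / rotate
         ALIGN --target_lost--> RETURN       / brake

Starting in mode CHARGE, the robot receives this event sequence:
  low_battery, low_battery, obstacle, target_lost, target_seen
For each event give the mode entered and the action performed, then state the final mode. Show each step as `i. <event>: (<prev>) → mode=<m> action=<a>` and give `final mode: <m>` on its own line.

1. low_battery: (CHARGE) → mode=AVOID action=brake
2. low_battery: (AVOID) → mode=AVOID action=open_gripper
3. obstacle: (AVOID) → mode=CHARGE action=beep
4. target_lost: (CHARGE) → mode=RETURN action=drive_fwd
5. target_seen: (RETURN) → mode=ALIGN action=open_gripper

final mode: ALIGN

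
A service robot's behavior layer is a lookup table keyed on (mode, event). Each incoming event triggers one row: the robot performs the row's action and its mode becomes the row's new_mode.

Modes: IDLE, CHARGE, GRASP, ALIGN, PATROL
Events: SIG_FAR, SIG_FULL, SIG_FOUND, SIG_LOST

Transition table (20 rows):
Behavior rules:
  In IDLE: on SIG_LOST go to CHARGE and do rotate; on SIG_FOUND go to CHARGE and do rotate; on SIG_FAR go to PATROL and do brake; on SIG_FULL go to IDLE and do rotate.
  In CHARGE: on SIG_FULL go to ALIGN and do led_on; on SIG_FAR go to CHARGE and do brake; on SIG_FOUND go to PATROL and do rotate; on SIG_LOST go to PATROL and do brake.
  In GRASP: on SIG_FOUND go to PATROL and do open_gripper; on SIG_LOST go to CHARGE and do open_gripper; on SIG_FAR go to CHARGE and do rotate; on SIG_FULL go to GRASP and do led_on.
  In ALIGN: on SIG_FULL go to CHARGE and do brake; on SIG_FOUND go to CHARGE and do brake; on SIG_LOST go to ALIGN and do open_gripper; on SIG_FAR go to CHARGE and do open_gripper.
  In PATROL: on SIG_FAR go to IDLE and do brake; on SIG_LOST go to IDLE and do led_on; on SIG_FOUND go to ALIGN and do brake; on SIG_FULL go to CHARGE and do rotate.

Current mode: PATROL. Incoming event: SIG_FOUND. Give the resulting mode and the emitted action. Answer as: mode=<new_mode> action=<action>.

current mode = PATROL; filter table to that mode:
  (PATROL, SIG_FAR) → (IDLE, brake)
  (PATROL, SIG_LOST) → (IDLE, led_on)
  (PATROL, SIG_FOUND) → (ALIGN, brake)  ← event matches
  (PATROL, SIG_FULL) → (CHARGE, rotate)
event = SIG_FOUND selects (ALIGN, brake)

mode=ALIGN action=brake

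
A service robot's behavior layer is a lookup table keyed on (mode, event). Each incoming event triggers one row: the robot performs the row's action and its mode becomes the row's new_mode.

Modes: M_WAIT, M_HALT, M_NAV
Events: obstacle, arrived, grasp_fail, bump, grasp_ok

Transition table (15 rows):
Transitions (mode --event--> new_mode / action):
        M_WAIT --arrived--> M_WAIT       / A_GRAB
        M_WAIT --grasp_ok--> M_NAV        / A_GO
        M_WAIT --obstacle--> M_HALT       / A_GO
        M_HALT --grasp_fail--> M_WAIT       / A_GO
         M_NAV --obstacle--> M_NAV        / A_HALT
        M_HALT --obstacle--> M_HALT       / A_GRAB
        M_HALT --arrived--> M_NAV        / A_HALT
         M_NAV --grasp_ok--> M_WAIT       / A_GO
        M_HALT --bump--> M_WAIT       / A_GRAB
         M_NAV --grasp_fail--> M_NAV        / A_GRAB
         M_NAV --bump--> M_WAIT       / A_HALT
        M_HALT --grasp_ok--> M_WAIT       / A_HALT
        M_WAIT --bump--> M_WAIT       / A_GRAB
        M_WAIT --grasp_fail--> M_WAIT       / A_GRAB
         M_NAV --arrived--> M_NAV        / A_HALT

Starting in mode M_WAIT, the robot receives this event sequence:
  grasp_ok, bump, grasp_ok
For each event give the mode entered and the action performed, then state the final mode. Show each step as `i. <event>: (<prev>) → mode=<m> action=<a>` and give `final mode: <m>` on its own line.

final mode: M_NAV

1. grasp_ok: (M_WAIT) → mode=M_NAV action=A_GO
2. bump: (M_NAV) → mode=M_WAIT action=A_HALT
3. grasp_ok: (M_WAIT) → mode=M_NAV action=A_GO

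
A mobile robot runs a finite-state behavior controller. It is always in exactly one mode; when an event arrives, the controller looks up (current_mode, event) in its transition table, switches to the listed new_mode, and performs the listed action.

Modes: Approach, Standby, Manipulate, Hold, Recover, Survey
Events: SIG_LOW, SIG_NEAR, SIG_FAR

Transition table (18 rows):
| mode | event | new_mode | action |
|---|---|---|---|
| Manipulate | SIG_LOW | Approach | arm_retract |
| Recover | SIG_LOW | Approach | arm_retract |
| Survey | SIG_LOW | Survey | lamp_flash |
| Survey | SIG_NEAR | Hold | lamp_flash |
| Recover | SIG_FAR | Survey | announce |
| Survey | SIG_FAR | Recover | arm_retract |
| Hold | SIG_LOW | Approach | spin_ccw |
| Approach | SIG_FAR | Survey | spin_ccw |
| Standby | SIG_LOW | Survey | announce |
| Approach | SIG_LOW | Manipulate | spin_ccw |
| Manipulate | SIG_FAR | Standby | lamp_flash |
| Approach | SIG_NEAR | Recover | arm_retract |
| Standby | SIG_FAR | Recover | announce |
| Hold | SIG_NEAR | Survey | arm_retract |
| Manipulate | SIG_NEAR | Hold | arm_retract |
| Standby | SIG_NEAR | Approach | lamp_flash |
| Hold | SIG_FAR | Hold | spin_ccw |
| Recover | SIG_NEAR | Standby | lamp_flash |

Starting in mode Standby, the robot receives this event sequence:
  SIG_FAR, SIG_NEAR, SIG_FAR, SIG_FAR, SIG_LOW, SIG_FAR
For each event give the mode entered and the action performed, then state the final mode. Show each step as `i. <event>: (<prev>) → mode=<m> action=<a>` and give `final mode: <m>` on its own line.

1. SIG_FAR: (Standby) → mode=Recover action=announce
2. SIG_NEAR: (Recover) → mode=Standby action=lamp_flash
3. SIG_FAR: (Standby) → mode=Recover action=announce
4. SIG_FAR: (Recover) → mode=Survey action=announce
5. SIG_LOW: (Survey) → mode=Survey action=lamp_flash
6. SIG_FAR: (Survey) → mode=Recover action=arm_retract

final mode: Recover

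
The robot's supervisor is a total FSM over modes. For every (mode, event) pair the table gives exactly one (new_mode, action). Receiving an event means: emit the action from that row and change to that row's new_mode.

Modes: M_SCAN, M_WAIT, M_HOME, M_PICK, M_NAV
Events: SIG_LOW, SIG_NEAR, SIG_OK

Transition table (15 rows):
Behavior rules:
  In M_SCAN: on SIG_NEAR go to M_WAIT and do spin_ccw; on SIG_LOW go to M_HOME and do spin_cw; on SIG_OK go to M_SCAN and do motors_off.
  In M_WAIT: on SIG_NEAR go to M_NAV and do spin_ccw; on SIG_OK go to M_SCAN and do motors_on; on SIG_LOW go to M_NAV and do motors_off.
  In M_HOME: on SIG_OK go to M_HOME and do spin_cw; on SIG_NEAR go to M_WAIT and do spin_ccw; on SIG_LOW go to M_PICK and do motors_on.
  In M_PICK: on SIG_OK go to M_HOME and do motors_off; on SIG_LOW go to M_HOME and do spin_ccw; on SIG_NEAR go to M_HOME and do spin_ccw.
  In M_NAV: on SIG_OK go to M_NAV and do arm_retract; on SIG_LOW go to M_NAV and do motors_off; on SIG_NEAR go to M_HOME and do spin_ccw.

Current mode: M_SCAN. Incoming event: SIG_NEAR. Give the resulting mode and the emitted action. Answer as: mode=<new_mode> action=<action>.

current mode = M_SCAN; filter table to that mode:
  (M_SCAN, SIG_NEAR) → (M_WAIT, spin_ccw)  ← event matches
  (M_SCAN, SIG_LOW) → (M_HOME, spin_cw)
  (M_SCAN, SIG_OK) → (M_SCAN, motors_off)
event = SIG_NEAR selects (M_WAIT, spin_ccw)

mode=M_WAIT action=spin_ccw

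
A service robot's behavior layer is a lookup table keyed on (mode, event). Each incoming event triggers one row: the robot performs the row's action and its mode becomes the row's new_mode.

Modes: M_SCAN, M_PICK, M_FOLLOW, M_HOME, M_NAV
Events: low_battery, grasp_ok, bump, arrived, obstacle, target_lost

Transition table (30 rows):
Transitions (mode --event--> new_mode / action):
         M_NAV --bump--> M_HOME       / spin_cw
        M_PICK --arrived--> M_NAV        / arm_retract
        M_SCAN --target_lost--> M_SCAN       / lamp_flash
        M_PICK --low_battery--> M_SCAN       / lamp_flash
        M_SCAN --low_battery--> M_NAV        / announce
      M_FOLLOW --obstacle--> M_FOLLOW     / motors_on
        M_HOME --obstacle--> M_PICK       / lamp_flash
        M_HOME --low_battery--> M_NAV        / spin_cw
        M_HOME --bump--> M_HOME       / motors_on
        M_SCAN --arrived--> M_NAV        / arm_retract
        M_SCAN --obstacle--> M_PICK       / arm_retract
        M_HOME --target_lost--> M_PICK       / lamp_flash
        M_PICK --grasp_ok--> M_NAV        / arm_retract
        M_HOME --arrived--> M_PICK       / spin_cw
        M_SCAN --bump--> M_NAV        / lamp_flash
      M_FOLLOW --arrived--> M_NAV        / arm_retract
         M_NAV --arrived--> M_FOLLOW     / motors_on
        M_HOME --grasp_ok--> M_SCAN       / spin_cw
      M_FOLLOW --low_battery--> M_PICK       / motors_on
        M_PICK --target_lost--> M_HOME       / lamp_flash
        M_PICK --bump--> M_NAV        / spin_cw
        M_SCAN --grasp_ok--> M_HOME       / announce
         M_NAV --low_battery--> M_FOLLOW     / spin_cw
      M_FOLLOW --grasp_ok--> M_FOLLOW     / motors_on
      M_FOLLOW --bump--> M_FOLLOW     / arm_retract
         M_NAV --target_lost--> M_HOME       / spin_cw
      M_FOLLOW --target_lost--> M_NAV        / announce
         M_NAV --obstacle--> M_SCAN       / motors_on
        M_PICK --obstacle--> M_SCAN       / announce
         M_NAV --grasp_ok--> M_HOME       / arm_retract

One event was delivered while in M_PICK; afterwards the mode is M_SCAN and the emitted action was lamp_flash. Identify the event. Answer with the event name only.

try low_battery: (M_PICK, low_battery) → (M_SCAN, lamp_flash)  ← matches
try grasp_ok: (M_PICK, grasp_ok) → (M_NAV, arm_retract)
try bump: (M_PICK, bump) → (M_NAV, spin_cw)
try arrived: (M_PICK, arrived) → (M_NAV, arm_retract)
try obstacle: (M_PICK, obstacle) → (M_SCAN, announce)
try target_lost: (M_PICK, target_lost) → (M_HOME, lamp_flash)

low_battery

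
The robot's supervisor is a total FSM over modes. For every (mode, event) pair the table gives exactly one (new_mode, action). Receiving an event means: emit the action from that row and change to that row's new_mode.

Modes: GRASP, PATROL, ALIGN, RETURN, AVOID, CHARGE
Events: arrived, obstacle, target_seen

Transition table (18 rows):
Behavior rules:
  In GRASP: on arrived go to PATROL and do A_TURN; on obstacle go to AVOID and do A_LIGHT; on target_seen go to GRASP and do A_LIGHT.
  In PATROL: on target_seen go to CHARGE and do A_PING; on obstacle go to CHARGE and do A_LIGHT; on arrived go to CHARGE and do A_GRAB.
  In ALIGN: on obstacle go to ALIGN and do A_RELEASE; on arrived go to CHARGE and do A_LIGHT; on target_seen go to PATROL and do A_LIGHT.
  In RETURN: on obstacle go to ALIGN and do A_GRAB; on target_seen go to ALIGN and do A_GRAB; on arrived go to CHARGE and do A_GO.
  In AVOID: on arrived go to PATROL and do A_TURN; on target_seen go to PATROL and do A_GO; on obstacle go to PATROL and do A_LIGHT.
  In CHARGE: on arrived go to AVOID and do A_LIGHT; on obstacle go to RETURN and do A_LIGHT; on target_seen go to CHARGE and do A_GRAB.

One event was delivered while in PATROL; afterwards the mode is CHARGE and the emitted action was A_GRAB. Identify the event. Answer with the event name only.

arrived

try arrived: (PATROL, arrived) → (CHARGE, A_GRAB)  ← matches
try obstacle: (PATROL, obstacle) → (CHARGE, A_LIGHT)
try target_seen: (PATROL, target_seen) → (CHARGE, A_PING)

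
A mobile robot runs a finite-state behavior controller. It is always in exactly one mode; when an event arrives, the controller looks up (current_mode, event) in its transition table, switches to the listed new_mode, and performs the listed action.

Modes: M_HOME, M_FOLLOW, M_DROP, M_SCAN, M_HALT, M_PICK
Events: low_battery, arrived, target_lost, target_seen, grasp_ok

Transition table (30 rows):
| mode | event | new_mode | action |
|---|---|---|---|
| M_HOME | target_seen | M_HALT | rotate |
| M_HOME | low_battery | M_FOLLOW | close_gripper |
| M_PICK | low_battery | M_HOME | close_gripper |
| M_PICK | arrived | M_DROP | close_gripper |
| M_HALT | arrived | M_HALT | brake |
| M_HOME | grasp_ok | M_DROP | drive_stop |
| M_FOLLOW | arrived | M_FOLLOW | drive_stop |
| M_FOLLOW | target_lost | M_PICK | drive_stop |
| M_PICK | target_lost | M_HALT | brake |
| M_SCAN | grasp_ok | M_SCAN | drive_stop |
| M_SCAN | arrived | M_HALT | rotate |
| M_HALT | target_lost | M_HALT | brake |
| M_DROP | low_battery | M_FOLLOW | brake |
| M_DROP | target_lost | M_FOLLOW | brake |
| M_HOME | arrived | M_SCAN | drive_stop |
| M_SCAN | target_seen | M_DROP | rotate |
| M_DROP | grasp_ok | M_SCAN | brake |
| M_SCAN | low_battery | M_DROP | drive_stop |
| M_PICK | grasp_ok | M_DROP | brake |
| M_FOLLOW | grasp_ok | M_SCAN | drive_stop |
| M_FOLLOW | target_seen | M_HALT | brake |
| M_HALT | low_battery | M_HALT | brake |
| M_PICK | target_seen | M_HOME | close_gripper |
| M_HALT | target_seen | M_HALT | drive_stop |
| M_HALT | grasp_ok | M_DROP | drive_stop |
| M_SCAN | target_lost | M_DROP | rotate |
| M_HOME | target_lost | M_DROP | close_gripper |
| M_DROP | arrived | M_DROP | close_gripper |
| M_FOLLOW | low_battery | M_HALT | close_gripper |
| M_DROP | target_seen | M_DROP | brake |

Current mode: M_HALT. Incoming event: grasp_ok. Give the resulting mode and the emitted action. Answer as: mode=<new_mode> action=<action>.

current mode = M_HALT; filter table to that mode:
  (M_HALT, arrived) → (M_HALT, brake)
  (M_HALT, target_lost) → (M_HALT, brake)
  (M_HALT, low_battery) → (M_HALT, brake)
  (M_HALT, target_seen) → (M_HALT, drive_stop)
  (M_HALT, grasp_ok) → (M_DROP, drive_stop)  ← event matches
event = grasp_ok selects (M_DROP, drive_stop)

mode=M_DROP action=drive_stop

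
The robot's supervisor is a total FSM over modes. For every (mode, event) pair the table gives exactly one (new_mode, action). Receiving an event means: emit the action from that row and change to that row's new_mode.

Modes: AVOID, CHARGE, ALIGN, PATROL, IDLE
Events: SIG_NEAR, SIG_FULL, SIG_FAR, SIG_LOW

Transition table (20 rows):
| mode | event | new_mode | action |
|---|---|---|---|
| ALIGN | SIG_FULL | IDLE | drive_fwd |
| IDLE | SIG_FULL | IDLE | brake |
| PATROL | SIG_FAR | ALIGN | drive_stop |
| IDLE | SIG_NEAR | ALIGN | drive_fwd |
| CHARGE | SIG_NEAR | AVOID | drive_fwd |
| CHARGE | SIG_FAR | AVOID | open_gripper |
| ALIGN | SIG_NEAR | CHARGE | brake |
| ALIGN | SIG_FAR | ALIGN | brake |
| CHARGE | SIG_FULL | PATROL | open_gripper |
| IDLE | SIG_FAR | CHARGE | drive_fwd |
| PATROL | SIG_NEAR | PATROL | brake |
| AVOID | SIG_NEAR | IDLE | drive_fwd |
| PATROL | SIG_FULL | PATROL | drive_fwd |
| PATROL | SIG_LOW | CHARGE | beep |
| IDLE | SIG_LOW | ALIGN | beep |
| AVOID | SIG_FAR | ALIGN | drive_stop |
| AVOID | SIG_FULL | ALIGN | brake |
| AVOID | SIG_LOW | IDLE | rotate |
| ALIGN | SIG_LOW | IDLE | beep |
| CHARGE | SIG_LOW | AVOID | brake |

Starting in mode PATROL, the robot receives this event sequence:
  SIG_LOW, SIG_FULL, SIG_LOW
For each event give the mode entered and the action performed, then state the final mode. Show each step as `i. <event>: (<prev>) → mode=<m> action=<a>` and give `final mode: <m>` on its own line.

final mode: CHARGE

1. SIG_LOW: (PATROL) → mode=CHARGE action=beep
2. SIG_FULL: (CHARGE) → mode=PATROL action=open_gripper
3. SIG_LOW: (PATROL) → mode=CHARGE action=beep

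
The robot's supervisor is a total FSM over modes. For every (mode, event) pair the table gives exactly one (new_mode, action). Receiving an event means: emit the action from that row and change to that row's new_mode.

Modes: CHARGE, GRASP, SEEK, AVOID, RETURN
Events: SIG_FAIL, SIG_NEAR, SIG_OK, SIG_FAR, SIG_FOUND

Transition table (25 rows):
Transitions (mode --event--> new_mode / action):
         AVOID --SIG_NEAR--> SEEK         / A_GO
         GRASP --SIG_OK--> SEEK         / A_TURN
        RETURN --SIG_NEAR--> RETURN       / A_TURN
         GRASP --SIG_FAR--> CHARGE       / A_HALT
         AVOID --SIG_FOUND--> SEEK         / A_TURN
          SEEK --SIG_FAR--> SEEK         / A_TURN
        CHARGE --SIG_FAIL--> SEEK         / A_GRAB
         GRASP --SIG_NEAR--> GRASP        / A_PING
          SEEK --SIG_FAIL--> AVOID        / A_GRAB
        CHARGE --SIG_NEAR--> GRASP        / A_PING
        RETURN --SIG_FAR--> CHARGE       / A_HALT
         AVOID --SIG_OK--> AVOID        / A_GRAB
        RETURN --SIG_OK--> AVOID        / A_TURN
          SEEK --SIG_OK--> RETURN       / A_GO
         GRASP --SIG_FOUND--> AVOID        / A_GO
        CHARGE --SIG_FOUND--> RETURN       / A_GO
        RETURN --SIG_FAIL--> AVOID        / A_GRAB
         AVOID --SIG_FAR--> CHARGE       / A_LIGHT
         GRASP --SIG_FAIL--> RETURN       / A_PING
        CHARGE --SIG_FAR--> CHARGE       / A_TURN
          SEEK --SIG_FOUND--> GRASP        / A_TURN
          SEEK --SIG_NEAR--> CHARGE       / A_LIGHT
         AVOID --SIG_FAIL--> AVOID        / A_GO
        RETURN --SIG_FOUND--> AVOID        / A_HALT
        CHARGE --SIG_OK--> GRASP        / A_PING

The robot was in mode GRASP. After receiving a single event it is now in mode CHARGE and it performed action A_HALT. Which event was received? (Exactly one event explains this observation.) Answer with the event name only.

SIG_FAR

try SIG_FAIL: (GRASP, SIG_FAIL) → (RETURN, A_PING)
try SIG_NEAR: (GRASP, SIG_NEAR) → (GRASP, A_PING)
try SIG_OK: (GRASP, SIG_OK) → (SEEK, A_TURN)
try SIG_FAR: (GRASP, SIG_FAR) → (CHARGE, A_HALT)  ← matches
try SIG_FOUND: (GRASP, SIG_FOUND) → (AVOID, A_GO)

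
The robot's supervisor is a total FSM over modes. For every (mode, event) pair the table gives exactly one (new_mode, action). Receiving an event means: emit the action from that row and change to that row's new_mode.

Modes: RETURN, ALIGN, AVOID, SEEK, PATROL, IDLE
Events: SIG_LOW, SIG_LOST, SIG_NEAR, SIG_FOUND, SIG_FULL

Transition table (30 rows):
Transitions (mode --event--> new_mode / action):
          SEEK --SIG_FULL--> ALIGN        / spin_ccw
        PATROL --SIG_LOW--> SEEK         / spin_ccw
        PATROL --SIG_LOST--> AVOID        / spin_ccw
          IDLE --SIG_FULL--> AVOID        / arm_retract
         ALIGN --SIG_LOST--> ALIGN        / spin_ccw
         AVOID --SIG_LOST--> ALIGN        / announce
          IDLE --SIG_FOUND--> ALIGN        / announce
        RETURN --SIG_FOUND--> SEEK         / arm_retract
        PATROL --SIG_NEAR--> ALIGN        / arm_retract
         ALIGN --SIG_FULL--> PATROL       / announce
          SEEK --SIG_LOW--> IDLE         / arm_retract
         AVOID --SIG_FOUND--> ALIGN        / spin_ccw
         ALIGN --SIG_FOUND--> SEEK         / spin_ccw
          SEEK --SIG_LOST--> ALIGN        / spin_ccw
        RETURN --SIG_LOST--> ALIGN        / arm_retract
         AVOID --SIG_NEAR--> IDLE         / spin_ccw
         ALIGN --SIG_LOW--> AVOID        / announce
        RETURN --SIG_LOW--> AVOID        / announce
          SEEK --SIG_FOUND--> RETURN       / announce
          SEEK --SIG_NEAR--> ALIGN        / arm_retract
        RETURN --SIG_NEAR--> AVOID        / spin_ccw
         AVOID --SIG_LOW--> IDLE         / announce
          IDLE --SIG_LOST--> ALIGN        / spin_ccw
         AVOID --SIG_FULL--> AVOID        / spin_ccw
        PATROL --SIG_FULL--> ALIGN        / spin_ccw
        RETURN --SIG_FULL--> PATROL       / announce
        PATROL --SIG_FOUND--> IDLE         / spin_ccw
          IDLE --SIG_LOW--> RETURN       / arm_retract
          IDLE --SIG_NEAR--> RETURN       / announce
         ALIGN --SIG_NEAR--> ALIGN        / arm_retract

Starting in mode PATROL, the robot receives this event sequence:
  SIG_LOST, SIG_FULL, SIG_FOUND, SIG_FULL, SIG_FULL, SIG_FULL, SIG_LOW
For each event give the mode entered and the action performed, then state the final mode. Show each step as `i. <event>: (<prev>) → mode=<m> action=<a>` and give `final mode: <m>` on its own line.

final mode: SEEK

1. SIG_LOST: (PATROL) → mode=AVOID action=spin_ccw
2. SIG_FULL: (AVOID) → mode=AVOID action=spin_ccw
3. SIG_FOUND: (AVOID) → mode=ALIGN action=spin_ccw
4. SIG_FULL: (ALIGN) → mode=PATROL action=announce
5. SIG_FULL: (PATROL) → mode=ALIGN action=spin_ccw
6. SIG_FULL: (ALIGN) → mode=PATROL action=announce
7. SIG_LOW: (PATROL) → mode=SEEK action=spin_ccw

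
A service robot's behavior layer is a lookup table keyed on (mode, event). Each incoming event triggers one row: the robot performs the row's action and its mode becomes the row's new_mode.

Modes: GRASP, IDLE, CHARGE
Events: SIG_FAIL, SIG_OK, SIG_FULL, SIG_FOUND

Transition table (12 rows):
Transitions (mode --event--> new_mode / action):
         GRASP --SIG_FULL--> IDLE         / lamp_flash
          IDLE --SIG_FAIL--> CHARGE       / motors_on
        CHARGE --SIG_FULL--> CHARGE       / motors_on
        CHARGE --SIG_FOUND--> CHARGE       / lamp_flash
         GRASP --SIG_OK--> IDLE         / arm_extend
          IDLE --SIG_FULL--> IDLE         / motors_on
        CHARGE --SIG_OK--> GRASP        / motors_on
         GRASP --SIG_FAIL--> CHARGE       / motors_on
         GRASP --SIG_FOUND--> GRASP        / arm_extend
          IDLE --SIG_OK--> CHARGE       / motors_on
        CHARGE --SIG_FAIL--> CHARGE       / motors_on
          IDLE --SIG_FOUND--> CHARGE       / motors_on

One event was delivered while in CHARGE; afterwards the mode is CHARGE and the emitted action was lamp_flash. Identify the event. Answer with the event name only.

SIG_FOUND

try SIG_FAIL: (CHARGE, SIG_FAIL) → (CHARGE, motors_on)
try SIG_OK: (CHARGE, SIG_OK) → (GRASP, motors_on)
try SIG_FULL: (CHARGE, SIG_FULL) → (CHARGE, motors_on)
try SIG_FOUND: (CHARGE, SIG_FOUND) → (CHARGE, lamp_flash)  ← matches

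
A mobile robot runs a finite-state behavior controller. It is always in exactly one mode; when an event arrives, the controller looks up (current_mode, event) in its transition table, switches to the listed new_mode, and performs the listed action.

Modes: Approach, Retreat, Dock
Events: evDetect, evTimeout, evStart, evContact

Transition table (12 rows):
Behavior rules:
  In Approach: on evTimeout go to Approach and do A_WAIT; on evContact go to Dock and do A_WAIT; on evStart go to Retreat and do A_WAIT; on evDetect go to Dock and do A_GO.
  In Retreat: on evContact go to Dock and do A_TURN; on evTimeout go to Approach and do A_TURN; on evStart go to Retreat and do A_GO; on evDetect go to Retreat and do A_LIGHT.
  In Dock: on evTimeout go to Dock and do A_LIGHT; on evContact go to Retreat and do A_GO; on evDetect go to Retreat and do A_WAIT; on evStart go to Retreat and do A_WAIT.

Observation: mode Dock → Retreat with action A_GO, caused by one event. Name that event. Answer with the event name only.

try evDetect: (Dock, evDetect) → (Retreat, A_WAIT)
try evTimeout: (Dock, evTimeout) → (Dock, A_LIGHT)
try evStart: (Dock, evStart) → (Retreat, A_WAIT)
try evContact: (Dock, evContact) → (Retreat, A_GO)  ← matches

evContact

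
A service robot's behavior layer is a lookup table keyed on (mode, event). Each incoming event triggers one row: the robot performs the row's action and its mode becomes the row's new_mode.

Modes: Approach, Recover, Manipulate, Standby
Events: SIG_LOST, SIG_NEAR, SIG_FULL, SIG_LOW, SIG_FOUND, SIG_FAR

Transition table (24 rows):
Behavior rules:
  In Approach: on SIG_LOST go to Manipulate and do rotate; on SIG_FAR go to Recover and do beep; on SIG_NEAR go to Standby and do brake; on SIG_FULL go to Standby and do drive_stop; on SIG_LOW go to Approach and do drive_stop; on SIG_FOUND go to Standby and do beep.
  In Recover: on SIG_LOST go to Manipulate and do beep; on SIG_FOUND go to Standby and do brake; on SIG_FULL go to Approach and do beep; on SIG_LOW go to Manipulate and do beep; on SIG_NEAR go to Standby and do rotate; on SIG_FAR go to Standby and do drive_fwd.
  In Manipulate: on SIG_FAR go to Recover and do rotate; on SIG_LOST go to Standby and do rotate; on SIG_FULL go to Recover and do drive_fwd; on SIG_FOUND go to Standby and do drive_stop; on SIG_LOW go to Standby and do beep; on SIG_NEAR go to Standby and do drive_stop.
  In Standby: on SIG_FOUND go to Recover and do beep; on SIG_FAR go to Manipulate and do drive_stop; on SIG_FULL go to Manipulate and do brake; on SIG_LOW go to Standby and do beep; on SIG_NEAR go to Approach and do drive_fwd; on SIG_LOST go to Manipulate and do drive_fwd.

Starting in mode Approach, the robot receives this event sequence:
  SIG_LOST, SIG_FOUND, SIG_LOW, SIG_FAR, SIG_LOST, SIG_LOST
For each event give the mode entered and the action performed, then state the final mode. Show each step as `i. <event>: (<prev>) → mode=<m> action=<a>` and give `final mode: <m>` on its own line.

final mode: Manipulate

1. SIG_LOST: (Approach) → mode=Manipulate action=rotate
2. SIG_FOUND: (Manipulate) → mode=Standby action=drive_stop
3. SIG_LOW: (Standby) → mode=Standby action=beep
4. SIG_FAR: (Standby) → mode=Manipulate action=drive_stop
5. SIG_LOST: (Manipulate) → mode=Standby action=rotate
6. SIG_LOST: (Standby) → mode=Manipulate action=drive_fwd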